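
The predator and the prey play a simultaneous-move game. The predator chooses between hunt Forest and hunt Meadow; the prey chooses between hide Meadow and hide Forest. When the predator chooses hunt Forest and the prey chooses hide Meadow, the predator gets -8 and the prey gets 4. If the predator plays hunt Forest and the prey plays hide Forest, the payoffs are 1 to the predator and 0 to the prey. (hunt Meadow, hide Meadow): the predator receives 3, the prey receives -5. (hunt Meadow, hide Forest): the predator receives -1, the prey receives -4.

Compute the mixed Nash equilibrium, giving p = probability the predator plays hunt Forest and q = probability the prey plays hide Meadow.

The prey's indifference between hide Meadow and hide Forest determines the predator's mixing probability p:
  the prey's expected payoff from hide Meadow: p·4 + (1−p)·(-5) = 9p - 5
  the prey's expected payoff from hide Forest: p·0 + (1−p)·(-4) = 4p - 4
  9p - 5 = 4p - 4  ⇒  5p = 1  ⇒  p = 1/5.
The predator's indifference between hunt Forest and hunt Meadow determines the prey's mixing probability q:
  the predator's expected payoff from hunt Forest: q·(-8) + (1−q)·1 = -9q + 1
  the predator's expected payoff from hunt Meadow: q·3 + (1−q)·(-1) = 4q - 1
  -9q + 1 = 4q - 1  ⇒  -13q = -2  ⇒  q = 2/13.

p = 1/5, q = 2/13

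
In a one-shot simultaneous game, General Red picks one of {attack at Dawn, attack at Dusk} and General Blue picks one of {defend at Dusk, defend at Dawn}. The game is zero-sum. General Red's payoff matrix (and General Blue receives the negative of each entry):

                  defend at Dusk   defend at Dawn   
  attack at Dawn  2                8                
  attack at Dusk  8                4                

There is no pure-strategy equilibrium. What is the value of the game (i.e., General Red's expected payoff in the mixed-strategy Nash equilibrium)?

General Blue's mix must leave General Red indifferent between attack at Dawn and attack at Dusk.
  General Red's payoff to attack at Dawn: q·2 + (1−q)·8 = -6q + 8
  General Red's payoff to attack at Dusk: q·8 + (1−q)·4 = 4q + 4
  -6q + 8 = 4q + 4  ⇒  -10q = -4  ⇒  q = 2/5.
The value is General Red's expected payoff against this mix (using attack at Dawn): (2/5)·2 + (3/5)·8 = 28/5.

v = 28/5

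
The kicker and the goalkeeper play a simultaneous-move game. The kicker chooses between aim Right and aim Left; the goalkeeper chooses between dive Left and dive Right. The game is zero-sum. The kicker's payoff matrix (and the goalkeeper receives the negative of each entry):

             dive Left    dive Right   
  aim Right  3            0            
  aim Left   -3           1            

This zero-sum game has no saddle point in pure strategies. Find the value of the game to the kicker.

v = 3/7

Set the kicker's expected payoff from aim Right equal to that from aim Left:
  the kicker's expected payoff from aim Right: q·3 + (1−q)·0 = 3q
  the kicker's expected payoff from aim Left: q·(-3) + (1−q)·1 = -4q + 1
  3q = -4q + 1  ⇒  7q = 1  ⇒  q = 1/7.
The value is the kicker's expected payoff against this mix (using aim Right): (1/7)·3 + (6/7)·0 = 3/7.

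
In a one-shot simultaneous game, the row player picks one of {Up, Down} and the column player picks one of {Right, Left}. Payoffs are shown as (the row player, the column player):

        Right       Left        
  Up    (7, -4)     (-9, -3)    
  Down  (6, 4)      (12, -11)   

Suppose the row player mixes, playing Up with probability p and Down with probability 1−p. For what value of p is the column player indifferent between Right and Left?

p = 15/16

The row player's mix must leave the column player indifferent between Right and Left.
  the column player's payoff from Right: p·(-4) + (1−p)·4 = -8p + 4
  the column player's payoff from Left: p·(-3) + (1−p)·(-11) = 8p - 11
  -8p + 4 = 8p - 11  ⇒  -16p = -15  ⇒  p = 15/16.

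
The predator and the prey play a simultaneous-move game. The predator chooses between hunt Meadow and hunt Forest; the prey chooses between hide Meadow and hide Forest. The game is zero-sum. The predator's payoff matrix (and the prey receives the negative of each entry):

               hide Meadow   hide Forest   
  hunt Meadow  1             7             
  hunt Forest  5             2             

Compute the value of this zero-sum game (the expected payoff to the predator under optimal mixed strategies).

v = 11/3

The prey's mix must leave the predator indifferent between hunt Meadow and hunt Forest.
  the predator's expected payoff from hunt Meadow: q·1 + (1−q)·7 = -6q + 7
  the predator's expected payoff from hunt Forest: q·5 + (1−q)·2 = 3q + 2
  -6q + 7 = 3q + 2  ⇒  -9q = -5  ⇒  q = 5/9.
The value is the predator's expected payoff against this mix (using hunt Meadow): (5/9)·1 + (4/9)·7 = 11/3.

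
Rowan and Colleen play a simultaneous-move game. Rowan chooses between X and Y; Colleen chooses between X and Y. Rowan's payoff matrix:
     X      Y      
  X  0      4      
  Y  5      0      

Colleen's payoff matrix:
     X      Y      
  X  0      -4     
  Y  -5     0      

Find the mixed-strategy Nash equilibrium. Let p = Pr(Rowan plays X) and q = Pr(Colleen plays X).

p = 5/9, q = 4/9

Set Colleen's expected payoff from X equal to that from Y:
  Colleen's payoff from X: p·0 + (1−p)·(-5) = 5p - 5
  Colleen's payoff from Y: p·(-4) + (1−p)·0 = -4p
  5p - 5 = -4p  ⇒  9p = 5  ⇒  p = 5/9.
Set Rowan's expected payoff from X equal to that from Y:
  Rowan's expected payoff from X: q·0 + (1−q)·4 = -4q + 4
  Rowan's expected payoff from Y: q·5 + (1−q)·0 = 5q
  -4q + 4 = 5q  ⇒  -9q = -4  ⇒  q = 4/9.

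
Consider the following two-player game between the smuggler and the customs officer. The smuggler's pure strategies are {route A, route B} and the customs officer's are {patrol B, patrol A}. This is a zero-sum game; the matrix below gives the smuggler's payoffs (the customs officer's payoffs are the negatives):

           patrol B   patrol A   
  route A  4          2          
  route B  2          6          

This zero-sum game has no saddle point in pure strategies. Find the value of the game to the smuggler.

v = 10/3

For the smuggler to be willing to mix, the smuggler must be indifferent between route A and route B, which pins down the customs officer's mix.
  the smuggler's payoff from route A: q·4 + (1−q)·2 = 2q + 2
  the smuggler's payoff from route B: q·2 + (1−q)·6 = -4q + 6
  2q + 2 = -4q + 6  ⇒  6q = 4  ⇒  q = 2/3.
The value is the smuggler's expected payoff against this mix (using route A): (2/3)·4 + (1/3)·2 = 10/3.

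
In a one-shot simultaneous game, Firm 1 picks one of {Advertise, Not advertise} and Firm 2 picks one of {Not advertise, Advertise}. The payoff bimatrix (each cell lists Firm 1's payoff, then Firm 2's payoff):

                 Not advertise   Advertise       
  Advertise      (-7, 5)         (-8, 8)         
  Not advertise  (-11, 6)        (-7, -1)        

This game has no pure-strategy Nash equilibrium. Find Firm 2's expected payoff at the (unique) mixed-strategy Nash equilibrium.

For Firm 2 to be willing to mix, Firm 2 must be indifferent between Not advertise and Advertise, which pins down Firm 1's mix.
  Firm 2's payoff from Not advertise: p·5 + (1−p)·6 = -p + 6
  Firm 2's payoff from Advertise: p·8 + (1−p)·(-1) = 9p - 1
  -p + 6 = 9p - 1  ⇒  -10p = -7  ⇒  p = 7/10.
At equilibrium Firm 2 is indifferent across columns, so Firm 2's payoff equals the payoff from Not advertise: (7/10)·5 + (3/10)·6 = 53/10.

53/10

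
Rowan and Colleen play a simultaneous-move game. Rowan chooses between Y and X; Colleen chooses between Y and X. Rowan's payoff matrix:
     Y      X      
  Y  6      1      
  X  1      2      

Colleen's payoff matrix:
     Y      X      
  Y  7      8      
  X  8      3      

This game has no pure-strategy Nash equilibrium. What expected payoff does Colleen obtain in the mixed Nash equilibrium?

43/6

For Colleen to be willing to mix, Colleen must be indifferent between Y and X, which pins down Rowan's mix.
  Colleen's payoff to Y: p·7 + (1−p)·8 = -p + 8
  Colleen's payoff to X: p·8 + (1−p)·3 = 5p + 3
  -p + 8 = 5p + 3  ⇒  -6p = -5  ⇒  p = 5/6.
At equilibrium Colleen is indifferent across columns, so Colleen's payoff equals the payoff from Y: (5/6)·7 + (1/6)·8 = 43/6.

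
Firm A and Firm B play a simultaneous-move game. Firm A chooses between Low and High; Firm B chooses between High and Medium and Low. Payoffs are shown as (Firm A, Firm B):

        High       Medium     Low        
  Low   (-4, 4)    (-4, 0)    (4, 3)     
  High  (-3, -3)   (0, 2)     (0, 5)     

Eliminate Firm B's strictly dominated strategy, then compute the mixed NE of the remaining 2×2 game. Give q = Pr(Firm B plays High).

Firm B's strategy Medium is strictly dominated by Low: 3 > 0 and 5 > 2. Eliminate Medium.
For Firm A to be willing to mix, Firm A must be indifferent between Low and High, which pins down Firm B's mix.
  Firm A's payoff from Low: q·(-4) + (1−q)·4 = -8q + 4
  Firm A's payoff from High: q·(-3) + (1−q)·0 = -3q
  -8q + 4 = -3q  ⇒  -5q = -4  ⇒  q = 4/5.

q = 4/5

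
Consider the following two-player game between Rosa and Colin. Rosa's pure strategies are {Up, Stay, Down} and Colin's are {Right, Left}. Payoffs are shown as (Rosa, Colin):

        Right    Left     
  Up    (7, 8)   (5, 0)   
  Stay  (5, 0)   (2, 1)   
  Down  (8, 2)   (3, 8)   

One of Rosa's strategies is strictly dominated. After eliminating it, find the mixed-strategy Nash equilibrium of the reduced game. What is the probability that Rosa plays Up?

Rosa's strategy Stay is strictly dominated by Down: 8 > 5 and 3 > 2. Eliminate Stay.
Rosa's mix must leave Colin indifferent between Right and Left.
  Colin's payoff from Right: p·8 + (1−p)·2 = 6p + 2
  Colin's payoff from Left: p·0 + (1−p)·8 = -8p + 8
  6p + 2 = -8p + 8  ⇒  14p = 6  ⇒  p = 3/7.

p = 3/7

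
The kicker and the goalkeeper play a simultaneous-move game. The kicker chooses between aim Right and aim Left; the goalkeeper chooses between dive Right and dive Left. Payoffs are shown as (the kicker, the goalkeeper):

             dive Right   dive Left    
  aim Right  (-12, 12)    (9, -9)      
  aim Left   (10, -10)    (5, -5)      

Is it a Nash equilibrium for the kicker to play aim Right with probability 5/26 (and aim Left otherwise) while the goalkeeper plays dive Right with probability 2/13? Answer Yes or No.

Check the goalkeeper's indifference given the kicker's mix p = 5/26:
  payoff from dive Right = -75/13; payoff from dive Left = -75/13 — equal.
Check the kicker's indifference given the goalkeeper's mix q = 2/13:
  payoff from aim Right = 75/13; payoff from aim Left = 75/13 — equal.
Both players are indifferent, so neither can profitably deviate.

Yes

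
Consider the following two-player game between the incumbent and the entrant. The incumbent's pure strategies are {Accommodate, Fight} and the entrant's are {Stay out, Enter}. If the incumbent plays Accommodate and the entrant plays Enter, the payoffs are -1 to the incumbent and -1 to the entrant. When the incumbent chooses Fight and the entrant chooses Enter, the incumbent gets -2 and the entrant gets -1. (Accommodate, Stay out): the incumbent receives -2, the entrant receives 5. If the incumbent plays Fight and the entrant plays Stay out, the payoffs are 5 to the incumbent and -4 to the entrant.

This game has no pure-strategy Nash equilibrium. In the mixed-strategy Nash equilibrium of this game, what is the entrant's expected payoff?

-1

For the entrant to be willing to mix, the entrant must be indifferent between Stay out and Enter, which pins down the incumbent's mix.
  the entrant's payoff to Stay out: p·5 + (1−p)·(-4) = 9p - 4
  the entrant's payoff to Enter: p·(-1) + (1−p)·(-1) = -1
  9p - 4 = -1  ⇒  9p = 3  ⇒  p = 1/3.
At equilibrium the entrant is indifferent across columns, so the entrant's payoff equals the payoff from Stay out: (1/3)·5 + (2/3)·(-4) = -1.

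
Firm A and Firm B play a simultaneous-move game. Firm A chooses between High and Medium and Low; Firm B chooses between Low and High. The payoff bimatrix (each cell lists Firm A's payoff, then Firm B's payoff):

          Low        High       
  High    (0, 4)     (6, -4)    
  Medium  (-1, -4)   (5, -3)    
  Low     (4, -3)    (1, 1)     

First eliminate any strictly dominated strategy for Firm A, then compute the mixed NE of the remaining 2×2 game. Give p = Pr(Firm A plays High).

Firm A's strategy Medium is strictly dominated by High: 0 > -1 and 6 > 5. Eliminate Medium.
Set Firm B's expected payoff from Low equal to that from High:
  Firm B's payoff to Low: p·4 + (1−p)·(-3) = 7p - 3
  Firm B's payoff to High: p·(-4) + (1−p)·1 = -5p + 1
  7p - 3 = -5p + 1  ⇒  12p = 4  ⇒  p = 1/3.

p = 1/3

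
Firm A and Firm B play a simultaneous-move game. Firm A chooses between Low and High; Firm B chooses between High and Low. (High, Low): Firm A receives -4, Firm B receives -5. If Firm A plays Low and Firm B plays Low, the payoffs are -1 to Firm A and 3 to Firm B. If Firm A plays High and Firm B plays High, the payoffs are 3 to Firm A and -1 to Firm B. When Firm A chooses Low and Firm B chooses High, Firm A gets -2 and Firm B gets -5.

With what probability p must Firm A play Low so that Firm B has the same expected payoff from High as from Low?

p = 1/3

For Firm B to be willing to mix, Firm B must be indifferent between High and Low, which pins down Firm A's mix.
  Firm B's payoff from High: p·(-5) + (1−p)·(-1) = -4p - 1
  Firm B's payoff from Low: p·3 + (1−p)·(-5) = 8p - 5
  -4p - 1 = 8p - 5  ⇒  -12p = -4  ⇒  p = 1/3.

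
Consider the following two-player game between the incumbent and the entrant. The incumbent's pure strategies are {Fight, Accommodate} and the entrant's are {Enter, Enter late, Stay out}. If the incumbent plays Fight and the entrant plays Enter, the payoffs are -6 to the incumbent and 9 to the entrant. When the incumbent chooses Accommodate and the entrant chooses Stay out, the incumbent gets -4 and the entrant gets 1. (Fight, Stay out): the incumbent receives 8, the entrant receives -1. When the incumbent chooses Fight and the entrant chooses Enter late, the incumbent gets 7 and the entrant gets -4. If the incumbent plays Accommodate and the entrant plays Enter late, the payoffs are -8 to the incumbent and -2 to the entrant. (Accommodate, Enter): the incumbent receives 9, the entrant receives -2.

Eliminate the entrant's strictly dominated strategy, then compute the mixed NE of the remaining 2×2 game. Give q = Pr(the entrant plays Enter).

The entrant's strategy Enter late is strictly dominated by Stay out: -1 > -4 and 1 > -2. Eliminate Enter late.
The incumbent's indifference between Fight and Accommodate determines the entrant's mixing probability q:
  the incumbent's payoff to Fight: q·(-6) + (1−q)·8 = -14q + 8
  the incumbent's payoff to Accommodate: q·9 + (1−q)·(-4) = 13q - 4
  -14q + 8 = 13q - 4  ⇒  -27q = -12  ⇒  q = 4/9.

q = 4/9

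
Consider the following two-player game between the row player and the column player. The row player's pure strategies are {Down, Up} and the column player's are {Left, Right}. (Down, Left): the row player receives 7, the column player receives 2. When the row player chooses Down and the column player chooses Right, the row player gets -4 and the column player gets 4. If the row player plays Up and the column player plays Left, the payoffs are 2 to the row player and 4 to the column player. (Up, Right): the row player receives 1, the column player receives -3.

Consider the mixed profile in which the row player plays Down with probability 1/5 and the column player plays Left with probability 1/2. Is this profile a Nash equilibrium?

Given the row player's mix p = 1/5, the column player's payoff from Left is 18/5 but from Right is -8/5. The column player strictly prefers Left, so the column player would not mix.
So the proposed profile is not a Nash equilibrium.

No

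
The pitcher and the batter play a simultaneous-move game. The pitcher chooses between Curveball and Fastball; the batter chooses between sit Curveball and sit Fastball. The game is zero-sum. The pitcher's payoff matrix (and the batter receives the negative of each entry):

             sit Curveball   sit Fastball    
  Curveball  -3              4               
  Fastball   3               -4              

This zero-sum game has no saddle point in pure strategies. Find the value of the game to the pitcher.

For the pitcher to be willing to mix, the pitcher must be indifferent between Curveball and Fastball, which pins down the batter's mix.
  the pitcher's payoff to Curveball: q·(-3) + (1−q)·4 = -7q + 4
  the pitcher's payoff to Fastball: q·3 + (1−q)·(-4) = 7q - 4
  -7q + 4 = 7q - 4  ⇒  -14q = -8  ⇒  q = 4/7.
The value is the pitcher's expected payoff against this mix (using Curveball): (4/7)·(-3) + (3/7)·4 = 0.

v = 0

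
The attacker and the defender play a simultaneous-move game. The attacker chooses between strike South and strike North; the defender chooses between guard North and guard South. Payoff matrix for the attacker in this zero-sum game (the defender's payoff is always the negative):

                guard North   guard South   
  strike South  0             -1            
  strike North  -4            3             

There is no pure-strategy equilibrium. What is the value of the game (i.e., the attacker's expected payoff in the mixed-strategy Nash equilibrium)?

Set the attacker's expected payoff from strike South equal to that from strike North:
  the attacker's payoff to strike South: q·0 + (1−q)·(-1) = q - 1
  the attacker's payoff to strike North: q·(-4) + (1−q)·3 = -7q + 3
  q - 1 = -7q + 3  ⇒  8q = 4  ⇒  q = 1/2.
The value is the attacker's expected payoff against this mix (using strike South): (1/2)·0 + (1/2)·(-1) = -1/2.

v = -1/2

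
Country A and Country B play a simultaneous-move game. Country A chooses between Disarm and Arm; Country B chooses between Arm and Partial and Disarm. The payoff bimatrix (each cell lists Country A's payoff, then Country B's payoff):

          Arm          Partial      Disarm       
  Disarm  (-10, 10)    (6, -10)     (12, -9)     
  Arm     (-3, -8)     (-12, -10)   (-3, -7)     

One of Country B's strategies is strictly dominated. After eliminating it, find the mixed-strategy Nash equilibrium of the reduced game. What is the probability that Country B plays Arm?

q = 15/22

Country B's strategy Partial is strictly dominated by Disarm: -9 > -10 and -7 > -10. Eliminate Partial.
For Country A to be willing to mix, Country A must be indifferent between Disarm and Arm, which pins down Country B's mix.
  Country A's payoff from Disarm: q·(-10) + (1−q)·12 = -22q + 12
  Country A's payoff from Arm: q·(-3) + (1−q)·(-3) = -3
  -22q + 12 = -3  ⇒  -22q = -15  ⇒  q = 15/22.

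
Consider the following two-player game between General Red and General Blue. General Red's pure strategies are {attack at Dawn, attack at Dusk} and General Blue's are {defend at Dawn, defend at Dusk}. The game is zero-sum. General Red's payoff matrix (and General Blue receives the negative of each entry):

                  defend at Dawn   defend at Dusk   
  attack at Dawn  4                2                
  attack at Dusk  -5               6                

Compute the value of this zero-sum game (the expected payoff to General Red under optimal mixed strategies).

In a mixed equilibrium General Red is indifferent between attack at Dawn and attack at Dusk; this condition fixes q.
  General Red's expected payoff from attack at Dawn: q·4 + (1−q)·2 = 2q + 2
  General Red's expected payoff from attack at Dusk: q·(-5) + (1−q)·6 = -11q + 6
  2q + 2 = -11q + 6  ⇒  13q = 4  ⇒  q = 4/13.
The value is General Red's expected payoff against this mix (using attack at Dawn): (4/13)·4 + (9/13)·2 = 34/13.

v = 34/13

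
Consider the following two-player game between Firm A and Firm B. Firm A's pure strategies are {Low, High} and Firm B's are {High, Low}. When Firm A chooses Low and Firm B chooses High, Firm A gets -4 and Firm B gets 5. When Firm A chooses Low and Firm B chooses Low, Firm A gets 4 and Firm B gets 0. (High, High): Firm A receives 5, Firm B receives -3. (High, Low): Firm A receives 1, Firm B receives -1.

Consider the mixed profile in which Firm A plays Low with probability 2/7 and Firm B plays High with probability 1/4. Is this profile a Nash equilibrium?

Yes

Check Firm B's indifference given Firm A's mix p = 2/7:
  payoff from High = -5/7; payoff from Low = -5/7 — equal.
Check Firm A's indifference given Firm B's mix q = 1/4:
  payoff from Low = 2; payoff from High = 2 — equal.
Both players are indifferent, so neither can profitably deviate.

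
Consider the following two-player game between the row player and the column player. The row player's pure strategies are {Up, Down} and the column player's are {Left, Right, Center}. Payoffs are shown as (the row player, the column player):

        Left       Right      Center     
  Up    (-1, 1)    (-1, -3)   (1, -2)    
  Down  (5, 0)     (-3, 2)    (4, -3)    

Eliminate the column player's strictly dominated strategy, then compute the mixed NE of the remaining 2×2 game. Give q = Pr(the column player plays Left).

The column player's strategy Center is strictly dominated by Left: 1 > -2 and 0 > -3. Eliminate Center.
Set the row player's expected payoff from Up equal to that from Down:
  the row player's payoff to Up: q·(-1) + (1−q)·(-1) = -1
  the row player's payoff to Down: q·5 + (1−q)·(-3) = 8q - 3
  -1 = 8q - 3  ⇒  -8q = -2  ⇒  q = 1/4.

q = 1/4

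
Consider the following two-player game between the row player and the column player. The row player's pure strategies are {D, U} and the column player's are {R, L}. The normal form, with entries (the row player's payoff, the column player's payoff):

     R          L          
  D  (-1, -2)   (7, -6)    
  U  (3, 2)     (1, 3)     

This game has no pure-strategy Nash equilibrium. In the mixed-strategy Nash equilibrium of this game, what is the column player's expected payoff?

6/5

The column player's indifference between R and L determines the row player's mixing probability p:
  the column player's payoff from R: p·(-2) + (1−p)·2 = -4p + 2
  the column player's payoff from L: p·(-6) + (1−p)·3 = -9p + 3
  -4p + 2 = -9p + 3  ⇒  5p = 1  ⇒  p = 1/5.
At equilibrium the column player is indifferent across columns, so the column player's payoff equals the payoff from R: (1/5)·(-2) + (4/5)·2 = 6/5.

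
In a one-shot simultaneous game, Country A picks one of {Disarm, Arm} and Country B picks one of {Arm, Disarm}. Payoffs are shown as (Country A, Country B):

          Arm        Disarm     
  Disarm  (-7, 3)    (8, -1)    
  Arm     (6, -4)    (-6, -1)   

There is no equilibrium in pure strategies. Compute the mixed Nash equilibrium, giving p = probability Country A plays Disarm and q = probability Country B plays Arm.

p = 3/7, q = 14/27

In a mixed equilibrium Country B is indifferent between Arm and Disarm; this condition fixes p.
  Country B's expected payoff from Arm: p·3 + (1−p)·(-4) = 7p - 4
  Country B's expected payoff from Disarm: p·(-1) + (1−p)·(-1) = -1
  7p - 4 = -1  ⇒  7p = 3  ⇒  p = 3/7.
Country A's indifference between Disarm and Arm determines Country B's mixing probability q:
  Country A's expected payoff from Disarm: q·(-7) + (1−q)·8 = -15q + 8
  Country A's expected payoff from Arm: q·6 + (1−q)·(-6) = 12q - 6
  -15q + 8 = 12q - 6  ⇒  -27q = -14  ⇒  q = 14/27.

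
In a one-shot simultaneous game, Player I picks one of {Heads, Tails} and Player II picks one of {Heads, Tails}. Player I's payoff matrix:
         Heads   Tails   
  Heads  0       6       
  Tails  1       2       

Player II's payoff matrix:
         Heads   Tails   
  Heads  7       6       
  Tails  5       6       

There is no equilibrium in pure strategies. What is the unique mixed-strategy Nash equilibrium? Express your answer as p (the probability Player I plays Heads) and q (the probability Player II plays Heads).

For Player II to be willing to mix, Player II must be indifferent between Heads and Tails, which pins down Player I's mix.
  Player II's expected payoff from Heads: p·7 + (1−p)·5 = 2p + 5
  Player II's expected payoff from Tails: p·6 + (1−p)·6 = 6
  2p + 5 = 6  ⇒  2p = 1  ⇒  p = 1/2.
Player I's indifference between Heads and Tails determines Player II's mixing probability q:
  Player I's payoff from Heads: q·0 + (1−q)·6 = -6q + 6
  Player I's payoff from Tails: q·1 + (1−q)·2 = -q + 2
  -6q + 6 = -q + 2  ⇒  -5q = -4  ⇒  q = 4/5.

p = 1/2, q = 4/5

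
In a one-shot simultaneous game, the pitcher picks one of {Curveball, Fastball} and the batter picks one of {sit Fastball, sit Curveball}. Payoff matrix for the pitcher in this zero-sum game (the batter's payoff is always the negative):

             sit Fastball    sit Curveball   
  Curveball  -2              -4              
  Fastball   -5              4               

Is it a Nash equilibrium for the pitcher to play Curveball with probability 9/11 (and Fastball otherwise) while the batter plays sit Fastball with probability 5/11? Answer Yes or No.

No

Given the batter's mix q = 5/11, the pitcher's payoff from Curveball is -34/11 but from Fastball is -1/11. The pitcher strictly prefers Fastball, so the pitcher would not mix.
So the proposed profile is not a Nash equilibrium.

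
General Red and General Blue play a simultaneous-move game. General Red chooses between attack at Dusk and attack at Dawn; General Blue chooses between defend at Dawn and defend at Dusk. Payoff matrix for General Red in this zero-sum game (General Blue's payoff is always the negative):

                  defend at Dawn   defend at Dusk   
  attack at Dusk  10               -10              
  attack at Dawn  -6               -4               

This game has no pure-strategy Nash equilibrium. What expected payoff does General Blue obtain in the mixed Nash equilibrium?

50/11

For General Blue to be willing to mix, General Blue must be indifferent between defend at Dawn and defend at Dusk, which pins down General Red's mix.
  General Blue's expected payoff from defend at Dawn: p·(-10) + (1−p)·6 = -16p + 6
  General Blue's expected payoff from defend at Dusk: p·10 + (1−p)·4 = 6p + 4
  -16p + 6 = 6p + 4  ⇒  -22p = -2  ⇒  p = 1/11.
At equilibrium General Blue is indifferent across columns, so General Blue's payoff equals the payoff from defend at Dawn: (1/11)·(-10) + (10/11)·6 = 50/11.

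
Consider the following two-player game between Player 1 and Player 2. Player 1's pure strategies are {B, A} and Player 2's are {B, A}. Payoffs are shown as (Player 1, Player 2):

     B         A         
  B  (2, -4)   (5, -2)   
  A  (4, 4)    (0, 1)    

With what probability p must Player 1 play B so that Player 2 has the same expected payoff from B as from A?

p = 3/5

Set Player 2's expected payoff from B equal to that from A:
  Player 2's expected payoff from B: p·(-4) + (1−p)·4 = -8p + 4
  Player 2's expected payoff from A: p·(-2) + (1−p)·1 = -3p + 1
  -8p + 4 = -3p + 1  ⇒  -5p = -3  ⇒  p = 3/5.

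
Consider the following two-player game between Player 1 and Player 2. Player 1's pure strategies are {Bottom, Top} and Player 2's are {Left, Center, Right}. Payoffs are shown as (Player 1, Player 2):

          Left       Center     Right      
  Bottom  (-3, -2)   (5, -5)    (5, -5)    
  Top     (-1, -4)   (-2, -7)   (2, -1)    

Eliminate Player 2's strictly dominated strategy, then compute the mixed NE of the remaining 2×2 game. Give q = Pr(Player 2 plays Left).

Player 2's strategy Center is strictly dominated by Left: -2 > -5 and -4 > -7. Eliminate Center.
For Player 1 to be willing to mix, Player 1 must be indifferent between Bottom and Top, which pins down Player 2's mix.
  Player 1's payoff from Bottom: q·(-3) + (1−q)·5 = -8q + 5
  Player 1's payoff from Top: q·(-1) + (1−q)·2 = -3q + 2
  -8q + 5 = -3q + 2  ⇒  -5q = -3  ⇒  q = 3/5.

q = 3/5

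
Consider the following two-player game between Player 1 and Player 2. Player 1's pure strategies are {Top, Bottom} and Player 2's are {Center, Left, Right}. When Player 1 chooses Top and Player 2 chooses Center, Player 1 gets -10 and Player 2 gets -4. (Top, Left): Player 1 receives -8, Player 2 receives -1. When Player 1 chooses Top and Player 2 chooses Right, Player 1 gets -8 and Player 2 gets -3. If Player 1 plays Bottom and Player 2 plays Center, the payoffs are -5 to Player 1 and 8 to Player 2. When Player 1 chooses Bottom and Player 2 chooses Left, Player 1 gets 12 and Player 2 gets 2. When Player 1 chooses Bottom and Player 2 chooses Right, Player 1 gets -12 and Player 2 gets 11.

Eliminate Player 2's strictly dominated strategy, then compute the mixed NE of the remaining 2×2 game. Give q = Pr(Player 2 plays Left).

Player 2's strategy Center is strictly dominated by Right: -3 > -4 and 11 > 8. Eliminate Center.
In a mixed equilibrium Player 1 is indifferent between Top and Bottom; this condition fixes q.
  Player 1's payoff from Top: q·(-8) + (1−q)·(-8) = -8
  Player 1's payoff from Bottom: q·12 + (1−q)·(-12) = 24q - 12
  -8 = 24q - 12  ⇒  -24q = -4  ⇒  q = 1/6.

q = 1/6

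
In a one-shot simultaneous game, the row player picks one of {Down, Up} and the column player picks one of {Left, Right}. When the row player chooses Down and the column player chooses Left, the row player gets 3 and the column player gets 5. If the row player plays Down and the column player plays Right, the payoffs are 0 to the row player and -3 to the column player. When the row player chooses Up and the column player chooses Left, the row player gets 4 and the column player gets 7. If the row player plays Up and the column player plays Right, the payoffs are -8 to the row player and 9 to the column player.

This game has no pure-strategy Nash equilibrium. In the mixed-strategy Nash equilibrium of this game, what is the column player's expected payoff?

Set the column player's expected payoff from Left equal to that from Right:
  the column player's expected payoff from Left: p·5 + (1−p)·7 = -2p + 7
  the column player's expected payoff from Right: p·(-3) + (1−p)·9 = -12p + 9
  -2p + 7 = -12p + 9  ⇒  10p = 2  ⇒  p = 1/5.
At equilibrium the column player is indifferent across columns, so the column player's payoff equals the payoff from Left: (1/5)·5 + (4/5)·7 = 33/5.

33/5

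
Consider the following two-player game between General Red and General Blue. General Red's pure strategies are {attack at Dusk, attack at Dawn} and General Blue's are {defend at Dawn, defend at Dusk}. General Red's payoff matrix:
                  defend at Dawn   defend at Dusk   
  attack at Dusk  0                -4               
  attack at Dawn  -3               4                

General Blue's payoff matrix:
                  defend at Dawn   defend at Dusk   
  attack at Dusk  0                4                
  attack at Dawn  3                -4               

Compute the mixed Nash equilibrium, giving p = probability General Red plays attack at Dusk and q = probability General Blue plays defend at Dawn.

In a mixed equilibrium General Blue is indifferent between defend at Dawn and defend at Dusk; this condition fixes p.
  General Blue's payoff to defend at Dawn: p·0 + (1−p)·3 = -3p + 3
  General Blue's payoff to defend at Dusk: p·4 + (1−p)·(-4) = 8p - 4
  -3p + 3 = 8p - 4  ⇒  -11p = -7  ⇒  p = 7/11.
General Red's indifference between attack at Dusk and attack at Dawn determines General Blue's mixing probability q:
  General Red's payoff to attack at Dusk: q·0 + (1−q)·(-4) = 4q - 4
  General Red's payoff to attack at Dawn: q·(-3) + (1−q)·4 = -7q + 4
  4q - 4 = -7q + 4  ⇒  11q = 8  ⇒  q = 8/11.

p = 7/11, q = 8/11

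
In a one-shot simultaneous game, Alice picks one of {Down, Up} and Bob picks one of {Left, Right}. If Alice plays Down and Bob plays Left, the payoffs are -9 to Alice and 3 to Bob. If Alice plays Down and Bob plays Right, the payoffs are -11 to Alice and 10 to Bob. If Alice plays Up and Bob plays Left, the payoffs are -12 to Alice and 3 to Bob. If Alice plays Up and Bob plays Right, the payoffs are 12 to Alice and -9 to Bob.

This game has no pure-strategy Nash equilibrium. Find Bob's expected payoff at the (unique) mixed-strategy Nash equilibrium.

In a mixed equilibrium Bob is indifferent between Left and Right; this condition fixes p.
  Bob's payoff to Left: p·3 + (1−p)·3 = 3
  Bob's payoff to Right: p·10 + (1−p)·(-9) = 19p - 9
  3 = 19p - 9  ⇒  -19p = -12  ⇒  p = 12/19.
At equilibrium Bob is indifferent across columns, so Bob's payoff equals the payoff from Left: (12/19)·3 + (7/19)·3 = 3.

3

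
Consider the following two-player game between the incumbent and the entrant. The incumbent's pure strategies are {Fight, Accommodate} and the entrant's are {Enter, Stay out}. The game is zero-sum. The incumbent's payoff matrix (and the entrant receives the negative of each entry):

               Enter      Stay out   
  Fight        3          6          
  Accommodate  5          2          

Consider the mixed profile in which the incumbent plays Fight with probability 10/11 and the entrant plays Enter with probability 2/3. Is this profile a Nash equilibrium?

Given the incumbent's mix p = 10/11, the entrant's payoff from Enter is -35/11 but from Stay out is -62/11. The entrant strictly prefers Enter, so the entrant would not mix.
So the proposed profile is not a Nash equilibrium.

No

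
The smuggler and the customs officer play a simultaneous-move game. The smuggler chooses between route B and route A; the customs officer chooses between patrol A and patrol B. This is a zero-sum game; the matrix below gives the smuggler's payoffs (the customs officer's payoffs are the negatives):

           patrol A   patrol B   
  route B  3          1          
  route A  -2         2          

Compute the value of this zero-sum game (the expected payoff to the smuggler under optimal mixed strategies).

The customs officer's mix must leave the smuggler indifferent between route B and route A.
  the smuggler's payoff from route B: q·3 + (1−q)·1 = 2q + 1
  the smuggler's payoff from route A: q·(-2) + (1−q)·2 = -4q + 2
  2q + 1 = -4q + 2  ⇒  6q = 1  ⇒  q = 1/6.
The value is the smuggler's expected payoff against this mix (using route B): (1/6)·3 + (5/6)·1 = 4/3.

v = 4/3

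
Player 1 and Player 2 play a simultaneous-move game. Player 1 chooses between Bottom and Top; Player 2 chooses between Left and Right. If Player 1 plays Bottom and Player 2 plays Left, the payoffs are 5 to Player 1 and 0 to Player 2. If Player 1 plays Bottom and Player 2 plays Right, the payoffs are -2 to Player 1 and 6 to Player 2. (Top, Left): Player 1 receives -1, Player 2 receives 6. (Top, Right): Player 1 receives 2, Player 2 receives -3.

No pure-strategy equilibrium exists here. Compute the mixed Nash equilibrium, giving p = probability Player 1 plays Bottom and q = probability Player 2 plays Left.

p = 3/5, q = 2/5

Set Player 2's expected payoff from Left equal to that from Right:
  Player 2's expected payoff from Left: p·0 + (1−p)·6 = -6p + 6
  Player 2's expected payoff from Right: p·6 + (1−p)·(-3) = 9p - 3
  -6p + 6 = 9p - 3  ⇒  -15p = -9  ⇒  p = 3/5.
Set Player 1's expected payoff from Bottom equal to that from Top:
  Player 1's payoff from Bottom: q·5 + (1−q)·(-2) = 7q - 2
  Player 1's payoff from Top: q·(-1) + (1−q)·2 = -3q + 2
  7q - 2 = -3q + 2  ⇒  10q = 4  ⇒  q = 2/5.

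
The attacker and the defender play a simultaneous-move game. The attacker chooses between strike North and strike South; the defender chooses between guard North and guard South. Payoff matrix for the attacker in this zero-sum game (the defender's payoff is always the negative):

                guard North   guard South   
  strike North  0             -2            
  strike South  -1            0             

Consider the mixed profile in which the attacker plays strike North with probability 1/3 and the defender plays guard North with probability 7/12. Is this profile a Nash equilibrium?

Given the defender's mix q = 7/12, the attacker's payoff from strike North is -5/6 but from strike South is -7/12. The attacker strictly prefers strike South, so the attacker would not mix.
So the proposed profile is not a Nash equilibrium.

No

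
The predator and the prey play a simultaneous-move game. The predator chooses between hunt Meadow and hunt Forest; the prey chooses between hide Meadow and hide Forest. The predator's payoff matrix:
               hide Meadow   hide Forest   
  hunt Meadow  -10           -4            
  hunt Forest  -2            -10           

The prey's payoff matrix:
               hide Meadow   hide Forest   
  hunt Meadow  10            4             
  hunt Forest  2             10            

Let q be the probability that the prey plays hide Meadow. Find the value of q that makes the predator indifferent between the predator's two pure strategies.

For the predator to be willing to mix, the predator must be indifferent between hunt Meadow and hunt Forest, which pins down the prey's mix.
  the predator's expected payoff from hunt Meadow: q·(-10) + (1−q)·(-4) = -6q - 4
  the predator's expected payoff from hunt Forest: q·(-2) + (1−q)·(-10) = 8q - 10
  -6q - 4 = 8q - 10  ⇒  -14q = -6  ⇒  q = 3/7.

q = 3/7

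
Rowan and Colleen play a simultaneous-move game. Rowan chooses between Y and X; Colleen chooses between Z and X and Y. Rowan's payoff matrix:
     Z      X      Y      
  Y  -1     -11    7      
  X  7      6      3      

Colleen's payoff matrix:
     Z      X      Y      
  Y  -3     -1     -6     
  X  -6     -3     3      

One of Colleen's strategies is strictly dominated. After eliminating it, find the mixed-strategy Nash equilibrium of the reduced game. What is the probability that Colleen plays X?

q = 4/21

Colleen's strategy Z is strictly dominated by X: -1 > -3 and -3 > -6. Eliminate Z.
For Rowan to be willing to mix, Rowan must be indifferent between Y and X, which pins down Colleen's mix.
  Rowan's payoff to Y: q·(-11) + (1−q)·7 = -18q + 7
  Rowan's payoff to X: q·6 + (1−q)·3 = 3q + 3
  -18q + 7 = 3q + 3  ⇒  -21q = -4  ⇒  q = 4/21.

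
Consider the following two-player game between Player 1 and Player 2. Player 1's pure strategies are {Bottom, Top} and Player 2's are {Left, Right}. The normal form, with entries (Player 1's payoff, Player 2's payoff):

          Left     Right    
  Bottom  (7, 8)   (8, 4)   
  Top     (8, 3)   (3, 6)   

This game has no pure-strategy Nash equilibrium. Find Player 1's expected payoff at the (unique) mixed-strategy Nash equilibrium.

43/6

Player 2's mix must leave Player 1 indifferent between Bottom and Top.
  Player 1's payoff to Bottom: q·7 + (1−q)·8 = -q + 8
  Player 1's payoff to Top: q·8 + (1−q)·3 = 5q + 3
  -q + 8 = 5q + 3  ⇒  -6q = -5  ⇒  q = 5/6.
At equilibrium Player 1 is indifferent across rows, so Player 1's payoff equals the payoff from Bottom: (5/6)·7 + (1/6)·8 = 43/6.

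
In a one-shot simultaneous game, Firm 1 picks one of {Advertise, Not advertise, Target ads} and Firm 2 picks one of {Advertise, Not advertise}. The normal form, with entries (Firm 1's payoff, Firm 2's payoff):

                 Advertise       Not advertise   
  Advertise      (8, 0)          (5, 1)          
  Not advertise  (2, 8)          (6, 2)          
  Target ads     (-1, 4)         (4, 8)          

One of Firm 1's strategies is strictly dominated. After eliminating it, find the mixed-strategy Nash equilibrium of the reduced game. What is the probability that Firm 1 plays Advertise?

p = 6/7

Firm 1's strategy Target ads is strictly dominated by Not advertise: 2 > -1 and 6 > 4. Eliminate Target ads.
Firm 2's indifference between Advertise and Not advertise determines Firm 1's mixing probability p:
  Firm 2's expected payoff from Advertise: p·0 + (1−p)·8 = -8p + 8
  Firm 2's expected payoff from Not advertise: p·1 + (1−p)·2 = -p + 2
  -8p + 8 = -p + 2  ⇒  -7p = -6  ⇒  p = 6/7.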